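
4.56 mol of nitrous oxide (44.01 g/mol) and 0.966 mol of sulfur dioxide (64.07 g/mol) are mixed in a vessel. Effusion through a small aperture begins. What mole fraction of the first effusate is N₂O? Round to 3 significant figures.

Each component's effusion rate ∝ (its partial pressure)·(1/√M) ∝ n_i/√M_i.
So x_N₂O in the escaping gas = (n_N₂O/√M_N₂O) / Σ(n_i/√M_i)
= (4.56/√44.01) / (4.56/√44.01 + 0.966/√64.07) = 0.6874/(0.6874 + 0.1207) = 0.851.

0.851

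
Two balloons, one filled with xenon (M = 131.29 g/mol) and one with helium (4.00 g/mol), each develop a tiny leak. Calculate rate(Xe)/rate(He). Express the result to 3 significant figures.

By Graham's law, rate_Xe/rate_He = √(M_He/M_Xe) = √(4.00/131.29) = √0.03047 = 0.175.

0.175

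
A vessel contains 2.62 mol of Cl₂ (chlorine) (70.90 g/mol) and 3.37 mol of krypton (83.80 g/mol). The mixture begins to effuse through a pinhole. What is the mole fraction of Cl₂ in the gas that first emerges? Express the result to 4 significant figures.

Effusion rate of each component ∝ n_i/√M_i (partial pressure × 1/√M).
Mole fraction of Cl₂ in the effusate = (n_Cl₂/√M_Cl₂) / (n_Cl₂/√M_Cl₂ + n_Kr/√M_Kr)
= (2.62/√70.90) / (2.62/√70.90 + 3.37/√83.80) = 0.3112/(0.3112 + 0.3681) = 0.4581.

0.4581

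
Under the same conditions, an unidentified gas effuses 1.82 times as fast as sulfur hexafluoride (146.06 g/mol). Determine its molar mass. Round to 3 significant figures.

44.1 g/mol

Since effusion rate ∝ 1/√M, rate_X/rate_SF₆ = √(M_SF₆/M_X).
1.82 = √(146.06/M_X)
M_X = 146.06 / 1.82² = 146.06 / 3.312 = 44.1 g/mol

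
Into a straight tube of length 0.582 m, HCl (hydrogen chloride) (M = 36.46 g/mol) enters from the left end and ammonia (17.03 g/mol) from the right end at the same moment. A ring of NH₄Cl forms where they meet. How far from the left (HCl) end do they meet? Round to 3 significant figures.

The fronts meet when d_HCl + d_NH₃ = L with d_HCl/d_NH₃ = √(M_NH₃/M_HCl) (Graham's law). Here √(M_NH₃/M_HCl) = √(17.03/36.46) = 0.6834.
With d_HCl + d_NH₃ = 0.582 m, d_NH₃ = 0.582/(1 + 0.6834) = 0.3457 m.
d_HCl = 0.582 − 0.3457 = 0.236 m.

0.236 m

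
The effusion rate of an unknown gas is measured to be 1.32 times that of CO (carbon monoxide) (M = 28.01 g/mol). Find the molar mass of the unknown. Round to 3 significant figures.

16.1 g/mol

Graham's law gives rate_X/rate_CO = √(M_CO/M_X).
1.32 = √(28.01/M_X)
M_X = 28.01 / 1.32² = 28.01 / 1.742 = 16.1 g/mol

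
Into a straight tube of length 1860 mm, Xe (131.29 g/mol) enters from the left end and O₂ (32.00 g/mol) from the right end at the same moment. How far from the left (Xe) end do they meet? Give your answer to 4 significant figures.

614.8 mm

The fronts meet when d_Xe + d_O₂ = L with d_Xe/d_O₂ = √(M_O₂/M_Xe) (Graham's law). Here √(M_O₂/M_Xe) = √(32.00/131.29) = 0.4937.
With d_Xe + d_O₂ = 1860 mm, d_O₂ = 1860/(1 + 0.4937) = 1245 mm.
d_Xe = 1860 − 1245 = 614.8 mm.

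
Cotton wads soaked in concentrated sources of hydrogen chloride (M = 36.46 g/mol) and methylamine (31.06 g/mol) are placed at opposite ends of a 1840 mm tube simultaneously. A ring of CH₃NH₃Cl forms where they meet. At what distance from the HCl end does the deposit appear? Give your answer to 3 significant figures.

Distances travelled in equal time are proportional to diffusion rates, so d_HCl/d_CH₃NH₂ = √(M_CH₃NH₂/M_HCl) = √(31.06/36.46) = 0.9230.
With d_HCl + d_CH₃NH₂ = 1840 mm, d_CH₃NH₂ = 1840/(1 + 0.9230) = 956.8 mm.
d_HCl = 1840 − 956.8 = 883 mm.

883 mm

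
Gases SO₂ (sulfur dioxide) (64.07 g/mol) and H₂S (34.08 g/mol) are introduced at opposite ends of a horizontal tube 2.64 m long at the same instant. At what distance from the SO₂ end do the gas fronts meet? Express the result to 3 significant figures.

Graham's law gives d_SO₂/d_H₂S = rate_SO₂/rate_H₂S = √(M_H₂S/M_SO₂) = √(34.08/64.07) = 0.7293.
With d_SO₂ + d_H₂S = 2.64 m, d_H₂S = 2.64/(1 + 0.7293) = 1.527 m.
d_SO₂ = 2.64 − 1.527 = 1.11 m.

1.11 m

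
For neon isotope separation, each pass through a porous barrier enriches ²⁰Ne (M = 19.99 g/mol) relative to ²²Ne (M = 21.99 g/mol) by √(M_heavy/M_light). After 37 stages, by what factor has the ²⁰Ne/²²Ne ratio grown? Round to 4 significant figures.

The single-stage factor is √(M_heavy/M_light), so 37 stages give [√(21.99/19.99)]^37 = (21.99/19.99)^(37/2).
= 1.10005^(37/2) = 5.836.

5.836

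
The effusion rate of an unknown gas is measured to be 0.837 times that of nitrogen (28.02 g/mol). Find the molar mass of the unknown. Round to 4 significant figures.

40.00 g/mol

By Graham's law, rate_X/rate_N₂ = √(M_N₂/M_X).
0.837 = √(28.02/M_X)
M_X = 28.02 / 0.837² = 28.02 / 0.7006 = 40.00 g/mol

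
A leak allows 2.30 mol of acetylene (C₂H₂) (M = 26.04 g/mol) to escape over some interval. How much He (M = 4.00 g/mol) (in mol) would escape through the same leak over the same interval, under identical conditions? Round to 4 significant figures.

Using Graham's law: rate_He/rate_C₂H₂ = √(M_C₂H₂/M_He) = √(26.04/4.00) = √6.510 = 2.551.
So the amount for He is 2.30 × 2.551 = 5.868 mol.

5.868 mol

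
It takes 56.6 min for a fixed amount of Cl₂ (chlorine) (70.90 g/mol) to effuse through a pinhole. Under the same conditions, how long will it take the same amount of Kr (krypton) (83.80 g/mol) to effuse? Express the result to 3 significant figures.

61.5 min

Since effusion rate ∝ 1/√M, t_Kr/t_Cl₂ = √(M_Kr/M_Cl₂) = √(83.80/70.90) = √1.182 = 1.087.
So the time for Kr is 56.6 × 1.087 = 61.5 min.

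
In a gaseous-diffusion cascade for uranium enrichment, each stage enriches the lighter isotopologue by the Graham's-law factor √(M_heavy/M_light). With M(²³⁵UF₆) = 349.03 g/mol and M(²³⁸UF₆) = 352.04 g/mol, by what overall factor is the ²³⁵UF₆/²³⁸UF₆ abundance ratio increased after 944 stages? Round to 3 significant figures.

Overall factor = α^944 with α = √(352.04/349.03), i.e. (352.04/349.03)^(944/2).
= 1.00862^472 = 57.6.

57.6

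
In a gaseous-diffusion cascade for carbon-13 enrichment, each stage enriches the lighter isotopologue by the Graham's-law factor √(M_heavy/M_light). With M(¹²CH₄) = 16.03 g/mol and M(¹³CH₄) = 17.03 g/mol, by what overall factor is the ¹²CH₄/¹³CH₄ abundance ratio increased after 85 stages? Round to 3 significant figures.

13.1

After 85 stages the ratio has grown by (√(17.03/16.03))^85 = (17.03/16.03)^(85/2).
= 1.06238^(85/2) = 13.1.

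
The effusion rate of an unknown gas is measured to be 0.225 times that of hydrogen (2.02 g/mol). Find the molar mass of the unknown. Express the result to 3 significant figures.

39.9 g/mol

By Graham's law, rate_X/rate_H₂ = √(M_H₂/M_X).
0.225 = √(2.02/M_X)
M_X = 2.02 / 0.225² = 2.02 / 0.05063 = 39.9 g/mol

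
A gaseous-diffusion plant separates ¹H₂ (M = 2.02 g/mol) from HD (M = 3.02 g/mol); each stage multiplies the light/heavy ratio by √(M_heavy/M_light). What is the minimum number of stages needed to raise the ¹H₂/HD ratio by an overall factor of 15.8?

With α = √(3.02/2.02) per stage, ln α = ½ ln(1.49505) = 0.2011.
Need α^N ≥ 15.8 ⇒ N ≥ ln(15.8) / ln α = 2.760 / 0.2011 = 13.73.
Minimum whole number of stages: N = 14.

14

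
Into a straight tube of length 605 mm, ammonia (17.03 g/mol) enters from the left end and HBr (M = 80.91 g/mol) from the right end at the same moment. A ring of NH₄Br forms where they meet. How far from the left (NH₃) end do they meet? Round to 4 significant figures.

The fronts meet when d_NH₃ + d_HBr = L with d_NH₃/d_HBr = √(M_HBr/M_NH₃) (Graham's law). Here √(M_HBr/M_NH₃) = √(80.91/17.03) = 2.180.
With d_NH₃ + d_HBr = 605 mm, d_HBr = 605/(1 + 2.180) = 190.3 mm.
d_NH₃ = 605 − 190.3 = 414.7 mm.

414.7 mm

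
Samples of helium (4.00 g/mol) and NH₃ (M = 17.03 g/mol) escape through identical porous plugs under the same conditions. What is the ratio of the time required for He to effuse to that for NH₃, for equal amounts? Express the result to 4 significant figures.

From Graham's law, t_He/t_NH₃ = √(M_He/M_NH₃) = √(4.00/17.03) = √0.2349 = 0.4846.

0.4846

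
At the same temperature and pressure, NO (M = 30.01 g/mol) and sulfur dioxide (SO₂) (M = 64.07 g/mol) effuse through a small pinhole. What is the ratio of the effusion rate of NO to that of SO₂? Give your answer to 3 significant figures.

1.46

By Graham's law, rate_NO/rate_SO₂ = √(M_SO₂/M_NO) = √(64.07/30.01) = √2.135 = 1.46.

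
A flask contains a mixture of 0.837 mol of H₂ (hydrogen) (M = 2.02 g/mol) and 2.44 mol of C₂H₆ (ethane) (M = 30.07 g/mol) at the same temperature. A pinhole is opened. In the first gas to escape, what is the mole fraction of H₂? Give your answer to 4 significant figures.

Each component's effusion rate ∝ (its partial pressure)·(1/√M) ∝ n_i/√M_i.
So x_H₂ in the escaping gas = (n_H₂/√M_H₂) / Σ(n_i/√M_i)
= (0.837/√2.02) / (0.837/√2.02 + 2.44/√30.07) = 0.5889/(0.5889 + 0.4450) = 0.5696.

0.5696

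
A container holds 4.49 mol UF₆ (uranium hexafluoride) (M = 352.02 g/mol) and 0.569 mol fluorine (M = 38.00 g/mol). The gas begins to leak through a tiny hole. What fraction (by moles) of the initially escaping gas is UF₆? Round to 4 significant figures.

The effusion rate of species i is ∝ p_i/√M_i ∝ n_i/√M_i.
So x_UF₆ in the escaping gas = (n_UF₆/√M_UF₆) / Σ(n_i/√M_i)
= (4.49/√352.02) / (4.49/√352.02 + 0.569/√38.00) = 0.2393/(0.2393 + 0.09230) = 0.7217.

0.7217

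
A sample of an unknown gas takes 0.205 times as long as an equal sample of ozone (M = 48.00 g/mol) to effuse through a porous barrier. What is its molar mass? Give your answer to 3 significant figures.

2.02 g/mol

Since effusion rate ∝ 1/√M, t_X/t_O₃ = √(M_X/M_O₃).
0.205 = √(M_X/48.00)
M_X = 48.00 × 0.205² = 48.00 × 0.04202 = 2.02 g/mol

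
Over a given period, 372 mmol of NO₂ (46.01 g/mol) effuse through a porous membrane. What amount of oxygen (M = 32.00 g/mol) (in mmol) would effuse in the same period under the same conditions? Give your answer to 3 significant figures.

Using Graham's law: rate_O₂/rate_NO₂ = √(M_NO₂/M_O₂) = √(46.01/32.00) = √1.438 = 1.199.
So the amount for O₂ is 372 × 1.199 = 446 mmol.

446 mmol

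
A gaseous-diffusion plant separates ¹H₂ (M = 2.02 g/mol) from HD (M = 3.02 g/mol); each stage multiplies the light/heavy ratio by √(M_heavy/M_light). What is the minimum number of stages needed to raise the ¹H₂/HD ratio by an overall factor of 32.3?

18

Single-stage factor α = √(3.02/2.02), so ln α = ½ ln(1.49505) = 0.2011.
Need α^N ≥ 32.3 ⇒ N ≥ ln(32.3) / ln α = 3.475 / 0.2011 = 17.28.
Rounding up, N = 18 stages.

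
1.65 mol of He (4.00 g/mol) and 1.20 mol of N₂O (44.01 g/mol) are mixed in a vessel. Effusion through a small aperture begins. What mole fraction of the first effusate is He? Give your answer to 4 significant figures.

0.8202

Effusion rate of each component ∝ n_i/√M_i (partial pressure × 1/√M).
So x_He in the escaping gas = (n_He/√M_He) / Σ(n_i/√M_i)
= (1.65/√4.00) / (1.65/√4.00 + 1.20/√44.01) = 0.8250/(0.8250 + 0.1809) = 0.8202.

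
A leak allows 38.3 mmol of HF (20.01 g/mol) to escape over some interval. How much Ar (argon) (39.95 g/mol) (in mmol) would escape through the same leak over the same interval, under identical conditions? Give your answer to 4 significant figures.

Since effusion rate ∝ 1/√M, rate_Ar/rate_HF = √(M_HF/M_Ar) = √(20.01/39.95) = √0.5009 = 0.7077.
So the amount for Ar is 38.3 × 0.7077 = 27.11 mmol.

27.11 mmol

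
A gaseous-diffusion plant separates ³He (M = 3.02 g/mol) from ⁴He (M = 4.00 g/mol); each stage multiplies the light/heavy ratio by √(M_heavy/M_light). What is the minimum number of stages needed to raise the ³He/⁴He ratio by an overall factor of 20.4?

Single-stage factor α = √(4.00/3.02), so ln α = ½ ln(1.32450) = 0.1405.
Need α^N ≥ 20.4 ⇒ N ≥ ln(20.4) / ln α = 3.016 / 0.1405 = 21.46.
Minimum whole number of stages: N = 22.

22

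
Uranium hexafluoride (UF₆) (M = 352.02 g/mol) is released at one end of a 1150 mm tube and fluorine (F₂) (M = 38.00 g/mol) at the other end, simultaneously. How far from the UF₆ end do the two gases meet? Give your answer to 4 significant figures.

The fronts meet when d_UF₆ + d_F₂ = L with d_UF₆/d_F₂ = √(M_F₂/M_UF₆) (Graham's law). Here √(M_F₂/M_UF₆) = √(38.00/352.02) = 0.3286.
With d_UF₆ + d_F₂ = 1150 mm, d_F₂ = 1150/(1 + 0.3286) = 865.6 mm.
d_UF₆ = 1150 − 865.6 = 284.4 mm.

284.4 mm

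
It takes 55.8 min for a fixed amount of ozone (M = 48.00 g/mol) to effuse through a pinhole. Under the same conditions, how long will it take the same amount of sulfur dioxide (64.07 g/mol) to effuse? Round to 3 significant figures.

64.5 min

Using Graham's law: t_SO₂/t_O₃ = √(M_SO₂/M_O₃) = √(64.07/48.00) = √1.335 = 1.155.
So the time for SO₂ is 55.8 × 1.155 = 64.5 min.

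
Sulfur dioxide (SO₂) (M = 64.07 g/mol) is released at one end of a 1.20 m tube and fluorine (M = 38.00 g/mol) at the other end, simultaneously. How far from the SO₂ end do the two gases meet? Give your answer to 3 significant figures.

0.522 m

Distances travelled in equal time are proportional to diffusion rates, so d_SO₂/d_F₂ = √(M_F₂/M_SO₂) = √(38.00/64.07) = 0.7701.
With d_SO₂ + d_F₂ = 1.20 m, d_F₂ = 1.20/(1 + 0.7701) = 0.6779 m.
d_SO₂ = 1.20 − 0.6779 = 0.522 m.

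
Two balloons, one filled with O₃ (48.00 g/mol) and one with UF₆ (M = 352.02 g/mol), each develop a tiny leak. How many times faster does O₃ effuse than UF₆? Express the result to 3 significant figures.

Graham's law gives rate_O₃/rate_UF₆ = √(M_UF₆/M_O₃) = √(352.02/48.00) = √7.334 = 2.71.

2.71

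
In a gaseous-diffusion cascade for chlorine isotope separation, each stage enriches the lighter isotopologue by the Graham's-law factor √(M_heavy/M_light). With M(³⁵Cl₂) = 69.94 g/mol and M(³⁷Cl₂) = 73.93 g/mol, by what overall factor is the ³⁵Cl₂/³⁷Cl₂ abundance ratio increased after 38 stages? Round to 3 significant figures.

2.87

After 38 stages the ratio has grown by (√(73.93/69.94))^38 = (73.93/69.94)^(38/2).
= 1.05705^19 = 2.87.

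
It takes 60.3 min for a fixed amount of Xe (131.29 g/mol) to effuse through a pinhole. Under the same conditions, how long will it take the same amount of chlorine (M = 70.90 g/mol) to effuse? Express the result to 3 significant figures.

From Graham's law, t_Cl₂/t_Xe = √(M_Cl₂/M_Xe) = √(70.90/131.29) = √0.5400 = 0.7349.
So the time for Cl₂ is 60.3 × 0.7349 = 44.3 min.

44.3 min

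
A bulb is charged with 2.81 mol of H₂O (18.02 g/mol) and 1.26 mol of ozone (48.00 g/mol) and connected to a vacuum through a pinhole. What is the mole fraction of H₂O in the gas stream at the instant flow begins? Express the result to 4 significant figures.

0.7845

The effusion rate of species i is ∝ p_i/√M_i ∝ n_i/√M_i.
x_H₂O(eff) = (n_H₂O/√M_H₂O) / (n_H₂O/√M_H₂O + n_O₃/√M_O₃)
= (2.81/√18.02) / (2.81/√18.02 + 1.26/√48.00) = 0.6620/(0.6620 + 0.1819) = 0.7845.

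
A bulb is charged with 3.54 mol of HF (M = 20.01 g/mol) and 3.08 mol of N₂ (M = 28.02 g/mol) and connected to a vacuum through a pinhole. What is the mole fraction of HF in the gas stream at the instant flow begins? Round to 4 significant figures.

Each component's effusion rate ∝ (its partial pressure)·(1/√M) ∝ n_i/√M_i.
x_HF(eff) = (n_HF/√M_HF) / (n_HF/√M_HF + n_N₂/√M_N₂)
= (3.54/√20.01) / (3.54/√20.01 + 3.08/√28.02) = 0.7914/(0.7914 + 0.5819) = 0.5763.

0.5763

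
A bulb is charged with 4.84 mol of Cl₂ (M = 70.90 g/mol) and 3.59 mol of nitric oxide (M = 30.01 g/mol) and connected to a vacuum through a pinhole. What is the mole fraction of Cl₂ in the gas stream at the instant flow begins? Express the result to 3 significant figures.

0.467

Each component's effusion rate ∝ (its partial pressure)·(1/√M) ∝ n_i/√M_i.
Mole fraction of Cl₂ in the effusate = (n_Cl₂/√M_Cl₂) / (n_Cl₂/√M_Cl₂ + n_NO/√M_NO)
= (4.84/√70.90) / (4.84/√70.90 + 3.59/√30.01) = 0.5748/(0.5748 + 0.6553) = 0.467.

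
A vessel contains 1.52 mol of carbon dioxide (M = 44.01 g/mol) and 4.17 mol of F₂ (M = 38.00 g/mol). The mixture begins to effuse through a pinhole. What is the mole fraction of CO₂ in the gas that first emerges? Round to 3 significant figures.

Effusion rate of each component ∝ n_i/√M_i (partial pressure × 1/√M).
So x_CO₂ in the escaping gas = (n_CO₂/√M_CO₂) / Σ(n_i/√M_i)
= (1.52/√44.01) / (1.52/√44.01 + 4.17/√38.00) = 0.2291/(0.2291 + 0.6765) = 0.253.

0.253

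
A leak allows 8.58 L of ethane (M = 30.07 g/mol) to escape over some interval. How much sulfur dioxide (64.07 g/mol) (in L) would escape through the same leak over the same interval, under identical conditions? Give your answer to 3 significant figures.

5.88 L

From Graham's law, rate_SO₂/rate_C₂H₆ = √(M_C₂H₆/M_SO₂) = √(30.07/64.07) = √0.4693 = 0.6851.
So the volume for SO₂ is 8.58 × 0.6851 = 5.88 L.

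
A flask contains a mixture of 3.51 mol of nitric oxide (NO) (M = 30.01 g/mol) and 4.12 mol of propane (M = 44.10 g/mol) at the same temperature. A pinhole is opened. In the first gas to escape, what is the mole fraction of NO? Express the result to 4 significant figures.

Rate_i ∝ x_i/√M_i (Graham's law weighted by mole fraction), so the effusate composition follows n_i/√M_i.
x_NO(eff) = (n_NO/√M_NO) / (n_NO/√M_NO + n_C₃H₈/√M_C₃H₈)
= (3.51/√30.01) / (3.51/√30.01 + 4.12/√44.10) = 0.6407/(0.6407 + 0.6204) = 0.5081.

0.5081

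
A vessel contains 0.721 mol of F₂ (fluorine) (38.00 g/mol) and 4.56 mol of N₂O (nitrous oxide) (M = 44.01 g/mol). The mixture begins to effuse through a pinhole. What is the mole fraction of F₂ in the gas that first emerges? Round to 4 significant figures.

Rate_i ∝ x_i/√M_i (Graham's law weighted by mole fraction), so the effusate composition follows n_i/√M_i.
Mole fraction of F₂ in the effusate = (n_F₂/√M_F₂) / (n_F₂/√M_F₂ + n_N₂O/√M_N₂O)
= (0.721/√38.00) / (0.721/√38.00 + 4.56/√44.01) = 0.1170/(0.1170 + 0.6874) = 0.1454.

0.1454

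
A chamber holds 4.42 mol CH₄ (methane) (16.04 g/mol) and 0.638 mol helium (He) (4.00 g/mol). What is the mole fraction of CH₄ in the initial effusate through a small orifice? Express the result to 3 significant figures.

Each component's effusion rate ∝ (its partial pressure)·(1/√M) ∝ n_i/√M_i.
x_CH₄(eff) = (n_CH₄/√M_CH₄) / (n_CH₄/√M_CH₄ + n_He/√M_He)
= (4.42/√16.04) / (4.42/√16.04 + 0.638/√4.00) = 1.104/(1.104 + 0.3190) = 0.776.

0.776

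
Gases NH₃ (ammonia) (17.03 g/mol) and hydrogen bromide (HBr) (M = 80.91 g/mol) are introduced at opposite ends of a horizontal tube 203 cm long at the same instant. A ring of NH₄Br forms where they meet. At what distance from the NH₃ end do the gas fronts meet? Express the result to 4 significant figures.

Graham's law gives d_NH₃/d_HBr = rate_NH₃/rate_HBr = √(M_HBr/M_NH₃) = √(80.91/17.03) = 2.180.
With d_NH₃ + d_HBr = 203 cm, d_HBr = 203/(1 + 2.180) = 63.84 cm.
d_NH₃ = 203 − 63.84 = 139.2 cm.

139.2 cm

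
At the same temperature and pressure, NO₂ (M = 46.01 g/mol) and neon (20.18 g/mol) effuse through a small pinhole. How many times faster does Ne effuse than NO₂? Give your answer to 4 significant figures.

1.510

From Graham's law, rate_Ne/rate_NO₂ = √(M_NO₂/M_Ne) = √(46.01/20.18) = √2.280 = 1.510.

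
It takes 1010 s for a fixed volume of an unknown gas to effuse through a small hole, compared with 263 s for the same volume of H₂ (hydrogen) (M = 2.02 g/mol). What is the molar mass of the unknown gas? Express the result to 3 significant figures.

Graham's law gives t_X/t_H₂ = √(M_X/M_H₂).
1010/263 = 3.840 = √(M_X/2.02)
M_X = 2.02 × 3.840² = 2.02 × 14.75 = 29.8 g/mol

29.8 g/mol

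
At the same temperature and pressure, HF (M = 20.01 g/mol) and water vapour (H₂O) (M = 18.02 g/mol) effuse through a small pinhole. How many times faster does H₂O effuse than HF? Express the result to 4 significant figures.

By Graham's law, rate_H₂O/rate_HF = √(M_HF/M_H₂O) = √(20.01/18.02) = √1.110 = 1.054.

1.054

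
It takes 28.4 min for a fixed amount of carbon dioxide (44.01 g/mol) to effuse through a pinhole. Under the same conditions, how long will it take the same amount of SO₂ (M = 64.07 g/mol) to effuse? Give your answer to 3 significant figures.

Since effusion rate ∝ 1/√M, t_SO₂/t_CO₂ = √(M_SO₂/M_CO₂) = √(64.07/44.01) = √1.456 = 1.207.
So the time for SO₂ is 28.4 × 1.207 = 34.3 min.

34.3 min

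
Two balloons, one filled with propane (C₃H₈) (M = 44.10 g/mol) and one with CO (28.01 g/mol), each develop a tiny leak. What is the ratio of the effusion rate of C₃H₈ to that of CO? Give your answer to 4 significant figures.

Using Graham's law: rate_C₃H₈/rate_CO = √(M_CO/M_C₃H₈) = √(28.01/44.10) = √0.6351 = 0.7970.

0.7970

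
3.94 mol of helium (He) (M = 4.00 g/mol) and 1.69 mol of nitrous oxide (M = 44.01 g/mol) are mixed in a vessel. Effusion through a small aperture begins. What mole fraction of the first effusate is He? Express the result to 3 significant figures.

Rate_i ∝ x_i/√M_i (Graham's law weighted by mole fraction), so the effusate composition follows n_i/√M_i.
So x_He in the escaping gas = (n_He/√M_He) / Σ(n_i/√M_i)
= (3.94/√4.00) / (3.94/√4.00 + 1.69/√44.01) = 1.970/(1.970 + 0.2547) = 0.885.

0.885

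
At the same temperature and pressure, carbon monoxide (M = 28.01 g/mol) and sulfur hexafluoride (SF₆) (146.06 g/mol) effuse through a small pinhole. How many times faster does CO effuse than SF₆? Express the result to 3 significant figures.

Graham's law gives rate_CO/rate_SF₆ = √(M_SF₆/M_CO) = √(146.06/28.01) = √5.215 = 2.28.

2.28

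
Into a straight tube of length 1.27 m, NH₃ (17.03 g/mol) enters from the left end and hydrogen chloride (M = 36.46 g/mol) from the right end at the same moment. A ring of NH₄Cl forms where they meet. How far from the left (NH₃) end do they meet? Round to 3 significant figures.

0.754 m

In equal time, each gas travels a distance ∝ its rate ∝ 1/√M, so d_NH₃/d_HCl = √(M_HCl/M_NH₃) = √(36.46/17.03) = 1.463.
With d_NH₃ + d_HCl = 1.27 m, d_HCl = 1.27/(1 + 1.463) = 0.5156 m.
d_NH₃ = 1.27 − 0.5156 = 0.754 m.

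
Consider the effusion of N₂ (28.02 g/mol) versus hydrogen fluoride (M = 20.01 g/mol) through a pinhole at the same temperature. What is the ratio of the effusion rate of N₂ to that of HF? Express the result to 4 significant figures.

0.8451

Graham's law gives rate_N₂/rate_HF = √(M_HF/M_N₂) = √(20.01/28.02) = √0.7141 = 0.8451.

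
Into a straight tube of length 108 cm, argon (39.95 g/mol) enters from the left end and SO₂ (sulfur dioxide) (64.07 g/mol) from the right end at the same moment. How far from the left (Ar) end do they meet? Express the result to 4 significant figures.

Graham's law gives d_Ar/d_SO₂ = rate_Ar/rate_SO₂ = √(M_SO₂/M_Ar) = √(64.07/39.95) = 1.266.
With d_Ar + d_SO₂ = 108 cm, d_SO₂ = 108/(1 + 1.266) = 47.65 cm.
d_Ar = 108 − 47.65 = 60.35 cm.

60.35 cm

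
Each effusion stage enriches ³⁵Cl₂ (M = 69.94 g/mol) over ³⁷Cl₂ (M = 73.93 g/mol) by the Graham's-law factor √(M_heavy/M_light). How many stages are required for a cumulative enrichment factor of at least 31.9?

125

Single-stage factor α = √(73.93/69.94), so ln α = ½ ln(1.05705) = 0.02774.
Need α^N ≥ 31.9 ⇒ N ≥ ln(31.9) / ln α = 3.463 / 0.02774 = 124.82.
Rounding up, N = 125 stages.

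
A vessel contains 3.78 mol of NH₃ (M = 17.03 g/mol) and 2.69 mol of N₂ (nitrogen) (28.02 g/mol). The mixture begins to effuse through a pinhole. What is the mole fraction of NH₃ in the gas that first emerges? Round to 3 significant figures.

Effusion rate of each component ∝ n_i/√M_i (partial pressure × 1/√M).
x_NH₃(eff) = (n_NH₃/√M_NH₃) / (n_NH₃/√M_NH₃ + n_N₂/√M_N₂)
= (3.78/√17.03) / (3.78/√17.03 + 2.69/√28.02) = 0.9160/(0.9160 + 0.5082) = 0.643.

0.643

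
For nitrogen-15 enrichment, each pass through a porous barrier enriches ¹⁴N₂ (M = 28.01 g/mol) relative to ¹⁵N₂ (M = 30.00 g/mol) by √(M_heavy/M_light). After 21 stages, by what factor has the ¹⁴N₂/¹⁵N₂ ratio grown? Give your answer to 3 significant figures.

After 21 stages the ratio has grown by (√(30.00/28.01))^21 = (30.00/28.01)^(21/2).
= 1.07105^(21/2) = 2.06.

2.06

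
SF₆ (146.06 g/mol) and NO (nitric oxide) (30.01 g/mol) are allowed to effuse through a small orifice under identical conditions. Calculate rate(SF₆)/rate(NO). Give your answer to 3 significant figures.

By Graham's law, rate_SF₆/rate_NO = √(M_NO/M_SF₆) = √(30.01/146.06) = √0.2055 = 0.453.

0.453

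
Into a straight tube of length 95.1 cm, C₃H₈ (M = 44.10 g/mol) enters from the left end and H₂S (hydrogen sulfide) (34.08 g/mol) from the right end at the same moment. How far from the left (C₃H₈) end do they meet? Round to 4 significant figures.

44.49 cm

Graham's law gives d_C₃H₈/d_H₂S = rate_C₃H₈/rate_H₂S = √(M_H₂S/M_C₃H₈) = √(34.08/44.10) = 0.8791.
With d_C₃H₈ + d_H₂S = 95.1 cm, d_H₂S = 95.1/(1 + 0.8791) = 50.61 cm.
d_C₃H₈ = 95.1 − 50.61 = 44.49 cm.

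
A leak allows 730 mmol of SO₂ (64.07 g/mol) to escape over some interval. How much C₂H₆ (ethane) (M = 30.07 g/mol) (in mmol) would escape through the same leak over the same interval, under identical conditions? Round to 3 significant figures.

Since effusion rate ∝ 1/√M, rate_C₂H₆/rate_SO₂ = √(M_SO₂/M_C₂H₆) = √(64.07/30.07) = √2.131 = 1.460.
So the amount for C₂H₆ is 730 × 1.460 = 1070 mmol.

1070 mmol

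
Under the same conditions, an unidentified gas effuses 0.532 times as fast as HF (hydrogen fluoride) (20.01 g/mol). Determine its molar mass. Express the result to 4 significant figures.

70.70 g/mol

Using Graham's law: rate_X/rate_HF = √(M_HF/M_X).
0.532 = √(20.01/M_X)
M_X = 20.01 / 0.532² = 20.01 / 0.2830 = 70.70 g/mol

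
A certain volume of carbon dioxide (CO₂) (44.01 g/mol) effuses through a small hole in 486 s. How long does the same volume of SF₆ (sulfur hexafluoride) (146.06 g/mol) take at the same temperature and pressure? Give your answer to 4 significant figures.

Using Graham's law: t_SF₆/t_CO₂ = √(M_SF₆/M_CO₂) = √(146.06/44.01) = √3.319 = 1.822.
So the time for SF₆ is 486 × 1.822 = 885.4 s.

885.4 s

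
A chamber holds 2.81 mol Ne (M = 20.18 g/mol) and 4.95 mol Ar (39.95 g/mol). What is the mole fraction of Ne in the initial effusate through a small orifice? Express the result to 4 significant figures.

Rate_i ∝ x_i/√M_i (Graham's law weighted by mole fraction), so the effusate composition follows n_i/√M_i.
So x_Ne in the escaping gas = (n_Ne/√M_Ne) / Σ(n_i/√M_i)
= (2.81/√20.18) / (2.81/√20.18 + 4.95/√39.95) = 0.6255/(0.6255 + 0.7832) = 0.4441.

0.4441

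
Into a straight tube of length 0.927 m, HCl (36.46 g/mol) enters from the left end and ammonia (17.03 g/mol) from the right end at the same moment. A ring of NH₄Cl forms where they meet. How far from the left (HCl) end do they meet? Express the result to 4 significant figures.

0.3763 m

Graham's law gives d_HCl/d_NH₃ = rate_HCl/rate_NH₃ = √(M_NH₃/M_HCl) = √(17.03/36.46) = 0.6834.
With d_HCl + d_NH₃ = 0.927 m, d_NH₃ = 0.927/(1 + 0.6834) = 0.5507 m.
d_HCl = 0.927 − 0.5507 = 0.3763 m.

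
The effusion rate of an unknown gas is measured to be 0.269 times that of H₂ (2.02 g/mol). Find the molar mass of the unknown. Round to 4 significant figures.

27.92 g/mol

By Graham's law, rate_X/rate_H₂ = √(M_H₂/M_X).
0.269 = √(2.02/M_X)
M_X = 2.02 / 0.269² = 2.02 / 0.07236 = 27.92 g/mol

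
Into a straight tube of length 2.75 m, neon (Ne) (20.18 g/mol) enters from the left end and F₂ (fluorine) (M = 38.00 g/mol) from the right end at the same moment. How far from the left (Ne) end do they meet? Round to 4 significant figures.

Graham's law gives d_Ne/d_F₂ = rate_Ne/rate_F₂ = √(M_F₂/M_Ne) = √(38.00/20.18) = 1.372.
With d_Ne + d_F₂ = 2.75 m, d_F₂ = 2.75/(1 + 1.372) = 1.159 m.
d_Ne = 2.75 − 1.159 = 1.591 m.

1.591 m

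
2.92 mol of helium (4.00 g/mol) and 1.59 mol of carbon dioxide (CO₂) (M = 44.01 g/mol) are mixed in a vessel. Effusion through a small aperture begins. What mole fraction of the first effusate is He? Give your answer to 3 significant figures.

0.859

The effusion rate of species i is ∝ p_i/√M_i ∝ n_i/√M_i.
So x_He in the escaping gas = (n_He/√M_He) / Σ(n_i/√M_i)
= (2.92/√4.00) / (2.92/√4.00 + 1.59/√44.01) = 1.460/(1.460 + 0.2397) = 0.859.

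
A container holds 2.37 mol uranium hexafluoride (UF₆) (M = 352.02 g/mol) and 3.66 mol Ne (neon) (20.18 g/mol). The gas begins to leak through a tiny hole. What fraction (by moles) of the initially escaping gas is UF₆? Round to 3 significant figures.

0.134

The effusion rate of species i is ∝ p_i/√M_i ∝ n_i/√M_i.
x_UF₆(eff) = (n_UF₆/√M_UF₆) / (n_UF₆/√M_UF₆ + n_Ne/√M_Ne)
= (2.37/√352.02) / (2.37/√352.02 + 3.66/√20.18) = 0.1263/(0.1263 + 0.8147) = 0.134.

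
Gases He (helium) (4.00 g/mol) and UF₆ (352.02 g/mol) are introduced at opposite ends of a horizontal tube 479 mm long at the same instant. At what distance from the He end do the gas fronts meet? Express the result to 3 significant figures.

Distances travelled in equal time are proportional to diffusion rates, so d_He/d_UF₆ = √(M_UF₆/M_He) = √(352.02/4.00) = 9.381.
With d_He + d_UF₆ = 479 mm, d_UF₆ = 479/(1 + 9.381) = 46.14 mm.
d_He = 479 − 46.14 = 433 mm.

433 mm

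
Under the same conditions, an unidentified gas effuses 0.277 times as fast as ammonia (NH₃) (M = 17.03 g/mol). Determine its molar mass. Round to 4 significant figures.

From Graham's law, rate_X/rate_NH₃ = √(M_NH₃/M_X).
0.277 = √(17.03/M_X)
M_X = 17.03 / 0.277² = 17.03 / 0.07673 = 221.9 g/mol

221.9 g/mol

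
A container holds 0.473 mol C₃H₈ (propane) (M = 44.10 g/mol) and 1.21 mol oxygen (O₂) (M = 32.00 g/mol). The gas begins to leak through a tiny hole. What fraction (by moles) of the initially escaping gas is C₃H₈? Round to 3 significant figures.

0.250

The effusion rate of species i is ∝ p_i/√M_i ∝ n_i/√M_i.
Mole fraction of C₃H₈ in the effusate = (n_C₃H₈/√M_C₃H₈) / (n_C₃H₈/√M_C₃H₈ + n_O₂/√M_O₂)
= (0.473/√44.10) / (0.473/√44.10 + 1.21/√32.00) = 0.07123/(0.07123 + 0.2139) = 0.250.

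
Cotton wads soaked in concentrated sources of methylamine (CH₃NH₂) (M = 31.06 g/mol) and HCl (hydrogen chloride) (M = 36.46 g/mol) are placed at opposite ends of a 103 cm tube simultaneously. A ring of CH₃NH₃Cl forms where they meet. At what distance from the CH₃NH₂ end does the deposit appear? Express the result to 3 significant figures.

53.6 cm

Graham's law gives d_CH₃NH₂/d_HCl = rate_CH₃NH₂/rate_HCl = √(M_HCl/M_CH₃NH₂) = √(36.46/31.06) = 1.083.
With d_CH₃NH₂ + d_HCl = 103 cm, d_HCl = 103/(1 + 1.083) = 49.44 cm.
d_CH₃NH₂ = 103 − 49.44 = 53.6 cm.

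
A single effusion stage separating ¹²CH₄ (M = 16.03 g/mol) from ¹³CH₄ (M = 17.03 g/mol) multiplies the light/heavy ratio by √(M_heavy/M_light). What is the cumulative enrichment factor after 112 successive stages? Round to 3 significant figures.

After 112 stages the ratio has grown by (√(17.03/16.03))^112 = (17.03/16.03)^(112/2).
= 1.06238^56 = 29.6.

29.6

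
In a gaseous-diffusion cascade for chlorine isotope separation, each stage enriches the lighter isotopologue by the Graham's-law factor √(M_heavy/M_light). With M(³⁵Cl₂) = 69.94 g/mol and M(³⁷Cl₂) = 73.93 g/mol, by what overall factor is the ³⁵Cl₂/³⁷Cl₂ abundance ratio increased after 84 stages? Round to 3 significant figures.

The single-stage factor is √(M_heavy/M_light), so 84 stages give [√(73.93/69.94)]^84 = (73.93/69.94)^(84/2).
= 1.05705^42 = 10.3.

10.3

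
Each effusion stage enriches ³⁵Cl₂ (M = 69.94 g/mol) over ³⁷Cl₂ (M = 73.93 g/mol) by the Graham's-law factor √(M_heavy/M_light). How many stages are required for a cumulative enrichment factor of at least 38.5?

132

Single-stage factor α = √(73.93/69.94), so ln α = ½ ln(1.05705) = 0.02774.
Need α^N ≥ 38.5 ⇒ N ≥ ln(38.5) / ln α = 3.651 / 0.02774 = 131.60.
Minimum whole number of stages: N = 132.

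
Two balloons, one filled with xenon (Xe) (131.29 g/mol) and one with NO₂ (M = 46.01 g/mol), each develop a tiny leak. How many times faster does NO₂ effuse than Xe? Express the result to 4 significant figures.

From Graham's law, rate_NO₂/rate_Xe = √(M_Xe/M_NO₂) = √(131.29/46.01) = √2.854 = 1.689.

1.689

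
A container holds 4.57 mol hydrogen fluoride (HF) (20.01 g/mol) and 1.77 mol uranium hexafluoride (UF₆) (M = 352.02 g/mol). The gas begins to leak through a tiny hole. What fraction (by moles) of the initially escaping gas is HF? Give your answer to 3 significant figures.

Rate_i ∝ x_i/√M_i (Graham's law weighted by mole fraction), so the effusate composition follows n_i/√M_i.
x_HF(eff) = (n_HF/√M_HF) / (n_HF/√M_HF + n_UF₆/√M_UF₆)
= (4.57/√20.01) / (4.57/√20.01 + 1.77/√352.02) = 1.022/(1.022 + 0.09434) = 0.915.

0.915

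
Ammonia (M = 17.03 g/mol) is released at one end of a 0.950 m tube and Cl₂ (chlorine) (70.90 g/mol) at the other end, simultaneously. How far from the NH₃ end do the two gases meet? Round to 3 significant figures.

Graham's law gives d_NH₃/d_Cl₂ = rate_NH₃/rate_Cl₂ = √(M_Cl₂/M_NH₃) = √(70.90/17.03) = 2.040.
With d_NH₃ + d_Cl₂ = 0.950 m, d_Cl₂ = 0.950/(1 + 2.040) = 0.3125 m.
d_NH₃ = 0.950 − 0.3125 = 0.638 m.

0.638 m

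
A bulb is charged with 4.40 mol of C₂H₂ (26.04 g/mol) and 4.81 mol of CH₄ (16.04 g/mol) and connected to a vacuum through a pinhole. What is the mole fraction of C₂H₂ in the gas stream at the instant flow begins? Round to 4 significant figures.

0.4179

The effusion rate of species i is ∝ p_i/√M_i ∝ n_i/√M_i.
So x_C₂H₂ in the escaping gas = (n_C₂H₂/√M_C₂H₂) / Σ(n_i/√M_i)
= (4.40/√26.04) / (4.40/√26.04 + 4.81/√16.04) = 0.8622/(0.8622 + 1.201) = 0.4179.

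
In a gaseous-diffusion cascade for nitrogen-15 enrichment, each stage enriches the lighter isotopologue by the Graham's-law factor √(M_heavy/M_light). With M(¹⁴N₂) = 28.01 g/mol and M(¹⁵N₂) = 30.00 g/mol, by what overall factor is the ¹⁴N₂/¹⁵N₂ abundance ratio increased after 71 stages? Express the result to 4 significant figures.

11.43

Each stage multiplies the ratio by α = √(30.00/28.01), so after 71 stages the overall factor is α^71 = (30.00/28.01)^(71/2).
= 1.07105^(71/2) = 11.43.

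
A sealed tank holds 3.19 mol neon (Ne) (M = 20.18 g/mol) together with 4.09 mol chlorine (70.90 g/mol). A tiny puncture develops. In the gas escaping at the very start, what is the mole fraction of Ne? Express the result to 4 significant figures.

Each component's effusion rate ∝ (its partial pressure)·(1/√M) ∝ n_i/√M_i.
x_Ne(eff) = (n_Ne/√M_Ne) / (n_Ne/√M_Ne + n_Cl₂/√M_Cl₂)
= (3.19/√20.18) / (3.19/√20.18 + 4.09/√70.90) = 0.7101/(0.7101 + 0.4857) = 0.5938.

0.5938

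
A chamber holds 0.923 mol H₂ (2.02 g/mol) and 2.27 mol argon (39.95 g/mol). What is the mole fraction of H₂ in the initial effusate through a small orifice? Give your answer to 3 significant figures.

Each component's effusion rate ∝ (its partial pressure)·(1/√M) ∝ n_i/√M_i.
Mole fraction of H₂ in the effusate = (n_H₂/√M_H₂) / (n_H₂/√M_H₂ + n_Ar/√M_Ar)
= (0.923/√2.02) / (0.923/√2.02 + 2.27/√39.95) = 0.6494/(0.6494 + 0.3591) = 0.644.

0.644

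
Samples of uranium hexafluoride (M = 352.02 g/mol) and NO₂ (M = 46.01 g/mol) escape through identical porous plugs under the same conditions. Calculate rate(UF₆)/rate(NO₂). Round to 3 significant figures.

0.362

From Graham's law, rate_UF₆/rate_NO₂ = √(M_NO₂/M_UF₆) = √(46.01/352.02) = √0.1307 = 0.362.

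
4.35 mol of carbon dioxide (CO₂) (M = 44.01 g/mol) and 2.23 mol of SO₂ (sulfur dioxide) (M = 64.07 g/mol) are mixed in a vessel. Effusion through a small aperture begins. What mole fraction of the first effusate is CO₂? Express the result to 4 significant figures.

0.7018

Rate_i ∝ x_i/√M_i (Graham's law weighted by mole fraction), so the effusate composition follows n_i/√M_i.
So x_CO₂ in the escaping gas = (n_CO₂/√M_CO₂) / Σ(n_i/√M_i)
= (4.35/√44.01) / (4.35/√44.01 + 2.23/√64.07) = 0.6557/(0.6557 + 0.2786) = 0.7018.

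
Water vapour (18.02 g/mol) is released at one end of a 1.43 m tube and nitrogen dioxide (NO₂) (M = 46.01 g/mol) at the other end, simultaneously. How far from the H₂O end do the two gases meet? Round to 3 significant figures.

In equal time, each gas travels a distance ∝ its rate ∝ 1/√M, so d_H₂O/d_NO₂ = √(M_NO₂/M_H₂O) = √(46.01/18.02) = 1.598.
With d_H₂O + d_NO₂ = 1.43 m, d_NO₂ = 1.43/(1 + 1.598) = 0.5504 m.
d_H₂O = 1.43 − 0.5504 = 0.880 m.

0.880 m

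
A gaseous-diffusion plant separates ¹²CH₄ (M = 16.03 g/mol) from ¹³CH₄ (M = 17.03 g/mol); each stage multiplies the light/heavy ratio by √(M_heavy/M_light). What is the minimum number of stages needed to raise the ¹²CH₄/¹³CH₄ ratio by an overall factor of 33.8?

Per stage α = (17.03/16.03)^(1/2) = 1.06238^0.5, giving ln α = 0.03026.
Need α^N ≥ 33.8 ⇒ N ≥ ln(33.8) / ln α = 3.520 / 0.03026 = 116.35.
Rounding up, N = 117 stages.

117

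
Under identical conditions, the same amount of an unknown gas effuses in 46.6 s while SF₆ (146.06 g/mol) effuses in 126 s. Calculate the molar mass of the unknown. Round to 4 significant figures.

Graham's law gives t_X/t_SF₆ = √(M_X/M_SF₆).
46.6/126 = 0.3698 = √(M_X/146.06)
M_X = 146.06 × 0.3698² = 146.06 × 0.1368 = 19.98 g/mol

19.98 g/mol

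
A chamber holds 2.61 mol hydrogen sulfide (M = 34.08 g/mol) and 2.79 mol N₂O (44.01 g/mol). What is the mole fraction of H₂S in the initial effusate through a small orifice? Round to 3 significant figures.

0.515

Effusion rate of each component ∝ n_i/√M_i (partial pressure × 1/√M).
Mole fraction of H₂S in the effusate = (n_H₂S/√M_H₂S) / (n_H₂S/√M_H₂S + n_N₂O/√M_N₂O)
= (2.61/√34.08) / (2.61/√34.08 + 2.79/√44.01) = 0.4471/(0.4471 + 0.4206) = 0.515.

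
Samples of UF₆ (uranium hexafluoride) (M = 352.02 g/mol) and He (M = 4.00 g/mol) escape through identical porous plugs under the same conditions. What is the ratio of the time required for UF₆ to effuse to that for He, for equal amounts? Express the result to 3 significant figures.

Since effusion rate ∝ 1/√M, t_UF₆/t_He = √(M_UF₆/M_He) = √(352.02/4.00) = √88.00 = 9.38.

9.38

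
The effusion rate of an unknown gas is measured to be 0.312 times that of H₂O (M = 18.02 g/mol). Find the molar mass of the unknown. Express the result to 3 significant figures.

185 g/mol

Since effusion rate ∝ 1/√M, rate_X/rate_H₂O = √(M_H₂O/M_X).
0.312 = √(18.02/M_X)
M_X = 18.02 / 0.312² = 18.02 / 0.09734 = 185 g/mol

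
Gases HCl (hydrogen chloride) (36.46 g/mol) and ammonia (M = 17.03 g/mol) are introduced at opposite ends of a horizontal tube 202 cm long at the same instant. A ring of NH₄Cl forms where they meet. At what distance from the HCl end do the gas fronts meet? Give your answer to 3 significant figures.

82.0 cm

Graham's law gives d_HCl/d_NH₃ = rate_HCl/rate_NH₃ = √(M_NH₃/M_HCl) = √(17.03/36.46) = 0.6834.
With d_HCl + d_NH₃ = 202 cm, d_NH₃ = 202/(1 + 0.6834) = 120.0 cm.
d_HCl = 202 − 120.0 = 82.0 cm.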